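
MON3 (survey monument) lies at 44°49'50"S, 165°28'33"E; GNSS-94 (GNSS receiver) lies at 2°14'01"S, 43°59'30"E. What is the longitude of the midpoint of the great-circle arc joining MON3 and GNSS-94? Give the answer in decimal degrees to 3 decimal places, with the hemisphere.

87.874°E

MON3: φ = -44.83056°, λ = +165.47583°
GNSS-94: φ = -2.23361°, λ = +43.99167°
Bx = cos φ₂ cos Δλ = -0.521866,  By = cos φ₂ sin Δλ = -0.852137
φₘ = atan2(sin φ₁ + sin φ₂, √((cos φ₁ + Bx)² + By²)) = -40.45496°
λₘ = λ₁ + atan2(By, cos φ₁ + Bx) = 87.87419°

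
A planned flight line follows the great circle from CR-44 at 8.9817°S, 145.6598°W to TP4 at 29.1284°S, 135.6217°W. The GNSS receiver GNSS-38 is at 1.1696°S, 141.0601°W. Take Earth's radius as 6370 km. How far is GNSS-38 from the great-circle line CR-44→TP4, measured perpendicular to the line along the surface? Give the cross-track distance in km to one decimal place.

816.8 km

δ₁₃ = central angle CR-44→GNSS-38 = 0.158034 rad  (haversine)
θ₁₃ = bearing CR-44→GNSS-38 = 30.628°,  θ₁₂ = bearing CR-44→TP4 = 156.279°
dₓₜ = R·arcsin(sin δ₁₃ · sin(θ₁₃ − θ₁₂)) = 6370·arcsin(0.15738·sin(-125.651°)) = -816.840 km
|dₓₜ| = 816.840 km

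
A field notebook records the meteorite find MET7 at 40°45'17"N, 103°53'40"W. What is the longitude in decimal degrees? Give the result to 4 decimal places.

103° + 53′/60 + 40″/3600 = 103 + 0.88333 + 0.01111 = 103.8944°

103.8944°W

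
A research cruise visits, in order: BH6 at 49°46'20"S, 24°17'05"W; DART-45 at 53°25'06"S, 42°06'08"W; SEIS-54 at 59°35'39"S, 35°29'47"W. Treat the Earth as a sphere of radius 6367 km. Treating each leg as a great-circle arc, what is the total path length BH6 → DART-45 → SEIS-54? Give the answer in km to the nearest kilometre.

2087 km

BH6: φ = -49.77222°, λ = -24.28472°
DART-45: φ = -53.41833°, λ = -42.10222°
SEIS-54: φ = -59.59417°, λ = -35.49639°
BH6→DART-45: c = 0.202758 rad, d = 1290.96 km
DART-45→SEIS-54: c = 0.125030 rad, d = 796.07 km
Total = 1290.96 + 796.07 = 2087.03 km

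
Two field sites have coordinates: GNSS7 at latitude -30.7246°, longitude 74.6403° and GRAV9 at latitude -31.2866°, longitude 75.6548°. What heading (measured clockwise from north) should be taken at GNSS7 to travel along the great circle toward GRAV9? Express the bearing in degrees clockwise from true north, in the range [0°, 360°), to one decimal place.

123.1°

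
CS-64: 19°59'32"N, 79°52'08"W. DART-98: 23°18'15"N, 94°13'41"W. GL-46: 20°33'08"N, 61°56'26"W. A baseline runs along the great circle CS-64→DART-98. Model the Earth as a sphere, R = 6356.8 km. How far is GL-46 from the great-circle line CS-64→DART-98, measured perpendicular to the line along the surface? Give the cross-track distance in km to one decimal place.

676.8 km

CS-64: φ = +19.99222°, λ = -79.86889°
DART-98: φ = +23.30417°, λ = -94.22806°
GL-46: φ = +20.55222°, λ = -61.94056°
δ₁₃ = central angle CS-64→GL-46 = 0.293542 rad  (haversine)
θ₁₃ = bearing CS-64→GL-46 = 84.980°,  θ₁₂ = bearing CS-64→DART-98 = 286.526°
dₓₜ = R·arcsin(sin δ₁₃ · sin(θ₁₃ − θ₁₂)) = 6356.8·arcsin(0.28934·sin(-201.546°)) = 676.768 km
|dₓₜ| = 676.768 km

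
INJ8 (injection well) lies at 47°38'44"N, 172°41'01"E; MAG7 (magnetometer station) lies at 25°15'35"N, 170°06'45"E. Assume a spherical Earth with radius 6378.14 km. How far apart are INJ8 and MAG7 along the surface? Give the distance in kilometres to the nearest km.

INJ8: φ = +47.64556°, λ = +172.68361°
MAG7: φ = +25.25972°, λ = +170.11250°
Δφ = -22.3858°,  Δλ = -2.5711°
a = sin²(Δφ/2) + cos φ₁ cos φ₂ sin²(Δλ/2) = 0.037987
c = 2·arcsin(√a) = 0.392314 rad = 22.4779°
d = R·c = 6378.14 × 0.392314 = 2502.2 km

2502 km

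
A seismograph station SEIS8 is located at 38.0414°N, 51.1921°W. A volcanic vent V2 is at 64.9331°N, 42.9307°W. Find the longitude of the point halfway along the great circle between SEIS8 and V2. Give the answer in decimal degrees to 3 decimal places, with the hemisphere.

Bx = cos φ₂ cos Δλ = 0.419280,  By = cos φ₂ sin Δλ = 0.060878
φₘ = atan2(sin φ₁ + sin φ₂, √((cos φ₁ + Bx)² + By²)) = 51.55328°
λₘ = λ₁ + atan2(By, cos φ₁ + Bx) = -48.30433°

48.304°W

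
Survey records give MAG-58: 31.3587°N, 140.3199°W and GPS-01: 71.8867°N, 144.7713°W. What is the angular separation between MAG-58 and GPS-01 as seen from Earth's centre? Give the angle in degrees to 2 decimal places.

Δφ = 40.5280°,  Δλ = -4.4514°
a = sin²(Δφ/2) + cos φ₁ cos φ₂ sin²(Δλ/2) = 0.120356
c = 2·arcsin(√a) = 0.708579 rad = 40.5986°

40.60°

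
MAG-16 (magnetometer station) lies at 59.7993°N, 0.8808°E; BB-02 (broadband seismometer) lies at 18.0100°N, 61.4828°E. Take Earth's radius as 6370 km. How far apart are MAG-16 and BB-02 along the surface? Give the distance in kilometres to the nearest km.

6656 km

Δφ = -41.7893°,  Δλ = 60.6020°
a = sin²(Δφ/2) + cos φ₁ cos φ₂ sin²(Δλ/2) = 0.248979
c = 2·arcsin(√a) = 1.044837 rad = 59.8648°
d = R·c = 6370 × 1.044837 = 6655.6 km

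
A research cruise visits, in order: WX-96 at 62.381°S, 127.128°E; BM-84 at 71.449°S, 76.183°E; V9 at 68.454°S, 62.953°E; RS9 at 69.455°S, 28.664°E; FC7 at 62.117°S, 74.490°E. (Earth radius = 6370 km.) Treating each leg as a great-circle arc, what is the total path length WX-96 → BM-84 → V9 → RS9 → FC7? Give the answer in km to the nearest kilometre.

WX-96→BM-84: c = 0.368301 rad, d = 2346.08 km
BM-84→V9: c = 0.094554 rad, d = 602.31 km
V9→RS9: c = 0.212777 rad, d = 1355.39 km
RS9→FC7: c = 0.342095 rad, d = 2179.15 km
Total = 2346.08 + 602.31 + 1355.39 + 2179.15 = 6482.92 km

6483 km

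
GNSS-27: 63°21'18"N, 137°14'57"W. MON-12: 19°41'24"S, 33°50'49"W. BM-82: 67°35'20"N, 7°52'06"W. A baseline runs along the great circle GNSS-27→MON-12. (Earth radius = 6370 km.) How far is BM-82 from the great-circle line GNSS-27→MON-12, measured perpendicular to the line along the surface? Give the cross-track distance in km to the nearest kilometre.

GNSS-27: φ = +63.35500°, λ = -137.24917°
MON-12: φ = -19.69000°, λ = -33.84694°
BM-82: φ = +67.58889°, λ = -7.86833°
δ₁₃ = central angle GNSS-27→BM-82 = 0.770136 rad  (haversine)
θ₁₃ = bearing GNSS-27→BM-82 = 25.040°,  θ₁₂ = bearing GNSS-27→MON-12 = 87.252°
dₓₜ = R·arcsin(sin δ₁₃ · sin(θ₁₃ − θ₁₂)) = 6370·arcsin(0.69623·sin(-62.212°)) = -4227.010 km
|dₓₜ| = 4227.010 km

4227 km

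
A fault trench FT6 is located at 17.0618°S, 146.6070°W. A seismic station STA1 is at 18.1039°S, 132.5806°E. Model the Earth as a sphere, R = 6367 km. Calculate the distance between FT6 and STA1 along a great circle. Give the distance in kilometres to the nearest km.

Δφ = -1.0421°,  Δλ = -80.8124°
a = sin²(Δφ/2) + cos φ₁ cos φ₂ sin²(Δλ/2) = 0.381872
c = 2·arcsin(√a) = 1.332285 rad = 76.3343°
d = R·c = 6367 × 1.332285 = 8482.7 km

8483 km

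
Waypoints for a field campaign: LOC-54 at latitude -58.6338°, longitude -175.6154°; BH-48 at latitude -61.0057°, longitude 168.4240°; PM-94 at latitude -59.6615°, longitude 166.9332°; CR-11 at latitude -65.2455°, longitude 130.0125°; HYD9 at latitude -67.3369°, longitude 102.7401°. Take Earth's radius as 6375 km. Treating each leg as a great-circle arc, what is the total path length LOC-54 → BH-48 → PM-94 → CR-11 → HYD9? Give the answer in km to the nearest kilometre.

4296 km

LOC-54→BH-48: c = 0.145612 rad, d = 928.28 km
BH-48→PM-94: c = 0.026761 rad, d = 170.60 km
PM-94→CR-11: c = 0.308332 rad, d = 1965.61 km
CR-11→HYD9: c = 0.193180 rad, d = 1231.52 km
Total = 928.28 + 170.60 + 1965.61 + 1231.52 = 4296.01 km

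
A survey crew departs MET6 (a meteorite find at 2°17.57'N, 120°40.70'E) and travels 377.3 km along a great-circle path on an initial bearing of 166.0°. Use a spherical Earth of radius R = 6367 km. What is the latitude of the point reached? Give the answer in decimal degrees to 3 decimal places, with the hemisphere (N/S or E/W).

1.002°S

MET6: φ = +2.29283°, λ = +120.67833°
δ = d/R = 377.3/6367 = 0.059259 rad
φ₂ = arcsin(sin φ₁ cos δ + cos φ₁ sin δ cos θ)
   = arcsin(0.04001·0.99824 + 0.99920·0.05922·-0.97030) = -1.00171°
λ₂ = λ₁ + atan2(sin θ sin δ cos φ₁, cos δ − sin φ₁ sin φ₂) = 121.49940°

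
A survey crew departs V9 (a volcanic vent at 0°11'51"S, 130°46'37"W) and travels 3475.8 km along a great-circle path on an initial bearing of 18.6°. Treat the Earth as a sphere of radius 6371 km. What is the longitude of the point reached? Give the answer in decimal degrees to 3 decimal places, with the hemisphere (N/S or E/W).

V9: φ = -0.19750°, λ = -130.77694°
δ = d/R = 3475.8/6371 = 0.545566 rad
φ₂ = arcsin(sin φ₁ cos δ + cos φ₁ sin δ cos θ)
   = arcsin(-0.00345·0.85483 + 0.99999·0.51890·0.94777) = 29.26497°
λ₂ = λ₁ + atan2(sin θ sin δ cos φ₁, cos δ − sin φ₁ sin φ₂) = -119.84031°

119.840°W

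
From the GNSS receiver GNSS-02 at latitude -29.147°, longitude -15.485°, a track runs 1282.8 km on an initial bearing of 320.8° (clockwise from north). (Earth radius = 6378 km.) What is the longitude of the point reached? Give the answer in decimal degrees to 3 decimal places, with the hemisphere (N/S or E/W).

δ = d/R = 1282.8/6378 = 0.201129 rad
φ₂ = arcsin(sin φ₁ cos δ + cos φ₁ sin δ cos θ)
   = arcsin(-0.48705·0.97984 + 0.87337·0.19978·0.77494) = -20.00015°
λ₂ = λ₁ + atan2(sin θ sin δ cos φ₁, cos δ − sin φ₁ sin φ₂) = -23.20705°

23.207°W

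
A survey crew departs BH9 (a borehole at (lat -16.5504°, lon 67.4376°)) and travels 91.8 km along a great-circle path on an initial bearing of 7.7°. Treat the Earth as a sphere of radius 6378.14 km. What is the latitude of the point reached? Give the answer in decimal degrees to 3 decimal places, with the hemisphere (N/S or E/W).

15.733°S

δ = d/R = 91.8/6378.14 = 0.014393 rad
φ₂ = arcsin(sin φ₁ cos δ + cos φ₁ sin δ cos θ)
   = arcsin(-0.28486·0.99990 + 0.95857·0.01439·0.99098) = -15.73315°
λ₂ = λ₁ + atan2(sin θ sin δ cos φ₁, cos δ − sin φ₁ sin φ₂) = 67.55239°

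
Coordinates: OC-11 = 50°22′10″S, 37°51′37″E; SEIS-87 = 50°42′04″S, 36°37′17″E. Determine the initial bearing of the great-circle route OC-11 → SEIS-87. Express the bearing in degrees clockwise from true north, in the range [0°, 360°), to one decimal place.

OC-11: φ = -50.36944°, λ = +37.86028°
SEIS-87: φ = -50.70111°, λ = +36.62139°
Δλ = -1.2389°
y = sin Δλ · cos φ₂ = -0.013694
x = cos φ₁ sin φ₂ − sin φ₁ cos φ₂ cos Δλ = -0.005903
θ = atan2(y, x) = -113.3180° → 246.6820° (mod 360°)

246.7°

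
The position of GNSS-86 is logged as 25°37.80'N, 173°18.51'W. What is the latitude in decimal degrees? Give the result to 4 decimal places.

25° + 37.80′/60 = 25 + 0.63000 = 25.6300°

25.6300°N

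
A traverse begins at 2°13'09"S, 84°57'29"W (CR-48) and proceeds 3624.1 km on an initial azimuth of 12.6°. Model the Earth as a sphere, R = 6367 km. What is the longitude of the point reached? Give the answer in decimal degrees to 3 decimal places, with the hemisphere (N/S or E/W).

CR-48: φ = -2.21917°, λ = -84.95806°
δ = d/R = 3624.1/6367 = 0.569201 rad
φ₂ = arcsin(sin φ₁ cos δ + cos φ₁ sin δ cos θ)
   = arcsin(-0.03872·0.84233 + 0.99925·0.53896·0.97592) = 29.53582°
λ₂ = λ₁ + atan2(sin θ sin δ cos φ₁, cos δ − sin φ₁ sin φ₂) = -77.19187°

77.192°W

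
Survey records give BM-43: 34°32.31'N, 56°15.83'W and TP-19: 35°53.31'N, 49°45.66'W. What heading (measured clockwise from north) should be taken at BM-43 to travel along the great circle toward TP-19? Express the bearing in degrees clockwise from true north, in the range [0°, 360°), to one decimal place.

BM-43: φ = +34.53850°, λ = -56.26383°
TP-19: φ = +35.88850°, λ = -49.76100°
Δλ = 6.5028°
y = sin Δλ · cos φ₂ = 0.091752
x = cos φ₁ sin φ₂ − sin φ₁ cos φ₂ cos Δλ = 0.026515
θ = atan2(y, x) = 73.8816° → 73.8816° (mod 360°)

73.9°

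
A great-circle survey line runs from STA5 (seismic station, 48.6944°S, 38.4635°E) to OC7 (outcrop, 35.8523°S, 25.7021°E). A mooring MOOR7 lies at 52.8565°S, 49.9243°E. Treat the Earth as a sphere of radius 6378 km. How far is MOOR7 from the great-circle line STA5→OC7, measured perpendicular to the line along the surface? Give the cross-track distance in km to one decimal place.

δ₁₃ = central angle STA5→MOOR7 = 0.145623 rad  (haversine)
θ₁₃ = bearing STA5→MOOR7 = 124.228°,  θ₁₂ = bearing STA5→OC7 = 319.173°
dₓₜ = R·arcsin(sin δ₁₃ · sin(θ₁₃ − θ₁₂)) = 6378·arcsin(0.14511·sin(-194.945°)) = 238.738 km
|dₓₜ| = 238.738 km

238.7 km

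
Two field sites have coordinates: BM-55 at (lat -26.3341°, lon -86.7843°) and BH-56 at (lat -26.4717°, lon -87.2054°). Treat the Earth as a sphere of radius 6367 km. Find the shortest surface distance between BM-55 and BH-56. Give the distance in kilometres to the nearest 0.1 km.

44.6 km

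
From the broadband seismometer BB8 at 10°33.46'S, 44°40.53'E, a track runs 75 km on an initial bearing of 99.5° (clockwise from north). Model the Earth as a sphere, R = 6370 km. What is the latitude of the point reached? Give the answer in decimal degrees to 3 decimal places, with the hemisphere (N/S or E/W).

10.668°S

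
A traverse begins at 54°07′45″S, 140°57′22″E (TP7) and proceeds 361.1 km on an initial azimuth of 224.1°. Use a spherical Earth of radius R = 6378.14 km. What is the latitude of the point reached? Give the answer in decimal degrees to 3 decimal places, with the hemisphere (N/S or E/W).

TP7: φ = -54.12917°, λ = +140.95611°
δ = d/R = 361.1/6378.14 = 0.056615 rad
φ₂ = arcsin(sin φ₁ cos δ + cos φ₁ sin δ cos θ)
   = arcsin(-0.81034·0.99840 + 0.58596·0.05659·-0.71813) = -56.39286°
λ₂ = λ₁ + atan2(sin θ sin δ cos φ₁, cos δ − sin φ₁ sin φ₂) = 136.87638°

56.393°S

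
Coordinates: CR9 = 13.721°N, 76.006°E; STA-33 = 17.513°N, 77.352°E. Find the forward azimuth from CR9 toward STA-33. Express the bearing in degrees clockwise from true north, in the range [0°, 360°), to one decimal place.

18.7°

Δλ = 1.3460°
y = sin Δλ · cos φ₂ = 0.022401
x = cos φ₁ sin φ₂ − sin φ₁ cos φ₂ cos Δλ = 0.066197
θ = atan2(y, x) = 18.6959° → 18.6959° (mod 360°)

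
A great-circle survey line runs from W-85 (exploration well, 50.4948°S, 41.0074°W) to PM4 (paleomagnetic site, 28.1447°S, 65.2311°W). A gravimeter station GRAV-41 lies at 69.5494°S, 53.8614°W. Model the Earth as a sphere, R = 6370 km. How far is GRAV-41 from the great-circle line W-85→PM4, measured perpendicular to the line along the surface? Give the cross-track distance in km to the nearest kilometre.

1948 km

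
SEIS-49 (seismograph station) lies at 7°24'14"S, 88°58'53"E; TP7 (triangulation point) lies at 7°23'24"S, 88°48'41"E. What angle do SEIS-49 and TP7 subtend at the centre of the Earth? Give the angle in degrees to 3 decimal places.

SEIS-49: φ = -7.40389°, λ = +88.98139°
TP7: φ = -7.39000°, λ = +88.81139°
Δφ = 0.0139°,  Δλ = -0.1700°
a = sin²(Δφ/2) + cos φ₁ cos φ₂ sin²(Δλ/2) = 0.000002
c = 2·arcsin(√a) = 0.002952 rad = 0.1692°

0.169°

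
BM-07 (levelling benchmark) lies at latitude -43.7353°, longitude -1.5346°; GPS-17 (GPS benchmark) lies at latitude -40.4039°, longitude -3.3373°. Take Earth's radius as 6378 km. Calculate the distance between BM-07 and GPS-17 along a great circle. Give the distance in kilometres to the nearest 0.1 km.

399.6 km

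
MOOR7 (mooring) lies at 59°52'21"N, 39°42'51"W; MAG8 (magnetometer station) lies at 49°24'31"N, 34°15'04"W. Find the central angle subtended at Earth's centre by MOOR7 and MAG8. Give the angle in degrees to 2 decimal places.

10.92°

MOOR7: φ = +59.87250°, λ = -39.71417°
MAG8: φ = +49.40861°, λ = -34.25111°
Δφ = -10.4639°,  Δλ = 5.4631°
a = sin²(Δφ/2) + cos φ₁ cos φ₂ sin²(Δλ/2) = 0.009057
c = 2·arcsin(√a) = 0.190624 rad = 10.9220°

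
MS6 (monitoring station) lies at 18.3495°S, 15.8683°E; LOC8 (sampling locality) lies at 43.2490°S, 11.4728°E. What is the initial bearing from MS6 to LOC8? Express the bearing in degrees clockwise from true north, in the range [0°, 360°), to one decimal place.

Δλ = -4.3955°
y = sin Δλ · cos φ₂ = -0.055824
x = cos φ₁ sin φ₂ − sin φ₁ cos φ₂ cos Δλ = -0.421702
θ = atan2(y, x) = -172.4592° → 187.5408° (mod 360°)

187.5°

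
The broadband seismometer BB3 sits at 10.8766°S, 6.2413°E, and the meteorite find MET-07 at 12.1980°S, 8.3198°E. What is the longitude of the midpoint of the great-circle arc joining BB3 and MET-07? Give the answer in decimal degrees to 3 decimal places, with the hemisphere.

7.278°E

Bx = cos φ₂ cos Δλ = 0.976780,  By = cos φ₂ sin Δλ = 0.035450
φₘ = atan2(sin φ₁ + sin φ₂, √((cos φ₁ + Bx)² + By²)) = -11.53915°
λₘ = λ₁ + atan2(By, cos φ₁ + Bx) = 7.27810°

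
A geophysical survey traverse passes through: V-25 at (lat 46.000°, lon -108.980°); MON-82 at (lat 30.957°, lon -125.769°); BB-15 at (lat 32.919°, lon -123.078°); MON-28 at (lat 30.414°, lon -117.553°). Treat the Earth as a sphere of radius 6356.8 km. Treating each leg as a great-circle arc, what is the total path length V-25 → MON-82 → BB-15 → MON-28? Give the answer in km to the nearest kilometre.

3132 km

V-25→MON-82: c = 0.347170 rad, d = 2206.89 km
MON-82→BB-15: c = 0.052543 rad, d = 334.01 km
BB-15→MON-28: c = 0.092971 rad, d = 591.00 km
Total = 2206.89 + 334.01 + 591.00 = 3131.90 km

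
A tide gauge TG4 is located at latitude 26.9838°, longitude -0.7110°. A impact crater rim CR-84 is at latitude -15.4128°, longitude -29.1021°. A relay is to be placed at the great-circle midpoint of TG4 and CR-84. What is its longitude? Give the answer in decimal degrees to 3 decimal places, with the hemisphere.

Bx = cos φ₂ cos Δλ = 0.848084,  By = cos φ₂ sin Δλ = -0.458387
φₘ = atan2(sin φ₁ + sin φ₂, √((cos φ₁ + Bx)² + By²)) = 5.96614°
λₘ = λ₁ + atan2(By, cos φ₁ + Bx) = -15.47606°

15.476°W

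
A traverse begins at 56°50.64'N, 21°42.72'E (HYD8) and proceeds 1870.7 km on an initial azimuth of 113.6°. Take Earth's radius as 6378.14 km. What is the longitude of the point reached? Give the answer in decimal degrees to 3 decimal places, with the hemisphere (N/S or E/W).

HYD8: φ = +56.84400°, λ = +21.71200°
δ = d/R = 1870.7/6378.14 = 0.293299 rad
φ₂ = arcsin(sin φ₁ cos δ + cos φ₁ sin δ cos θ)
   = arcsin(0.83718·0.95730 + 0.54692·0.28911·-0.40035) = 47.57231°
λ₂ = λ₁ + atan2(sin θ sin δ cos φ₁, cos δ − sin φ₁ sin φ₂) = 44.83390°

44.834°E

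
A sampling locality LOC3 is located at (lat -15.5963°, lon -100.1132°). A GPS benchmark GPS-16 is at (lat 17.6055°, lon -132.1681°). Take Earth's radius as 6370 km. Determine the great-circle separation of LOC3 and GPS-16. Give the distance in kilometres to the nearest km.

Δφ = 33.2018°,  Δλ = -32.0549°
a = sin²(Δφ/2) + cos φ₁ cos φ₂ sin²(Δλ/2) = 0.151611
c = 2·arcsin(√a) = 0.799900 rad = 45.8309°
d = R·c = 6370 × 0.799900 = 5095.4 km

5095 km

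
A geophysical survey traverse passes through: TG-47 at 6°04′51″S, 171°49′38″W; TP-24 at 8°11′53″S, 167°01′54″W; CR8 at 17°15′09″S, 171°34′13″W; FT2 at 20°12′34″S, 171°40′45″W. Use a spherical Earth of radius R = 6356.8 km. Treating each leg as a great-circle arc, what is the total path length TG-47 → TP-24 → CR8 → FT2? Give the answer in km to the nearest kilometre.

2024 km

TG-47: φ = -6.08083°, λ = -171.82722°
TP-24: φ = -8.19806°, λ = -167.03167°
CR8: φ = -17.25250°, λ = -171.57028°
FT2: φ = -20.20944°, λ = -171.67917°
TG-47→TP-24: c = 0.090894 rad, d = 577.80 km
TP-24→CR8: c = 0.175867 rad, d = 1117.95 km
CR8→FT2: c = 0.051640 rad, d = 328.26 km
Total = 577.80 + 1117.95 + 328.26 = 2024.01 km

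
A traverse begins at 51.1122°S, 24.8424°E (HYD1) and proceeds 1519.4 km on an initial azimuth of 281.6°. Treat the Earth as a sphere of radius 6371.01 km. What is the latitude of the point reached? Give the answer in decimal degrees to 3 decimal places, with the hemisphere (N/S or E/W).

46.596°S

δ = d/R = 1519.4/6371.01 = 0.238487 rad
φ₂ = arcsin(sin φ₁ cos δ + cos φ₁ sin δ cos θ)
   = arcsin(-0.77838·0.97170 + 0.62780·0.23623·0.20108) = -46.59587°
λ₂ = λ₁ + atan2(sin θ sin δ cos φ₁, cos δ − sin φ₁ sin φ₂) = 5.16227°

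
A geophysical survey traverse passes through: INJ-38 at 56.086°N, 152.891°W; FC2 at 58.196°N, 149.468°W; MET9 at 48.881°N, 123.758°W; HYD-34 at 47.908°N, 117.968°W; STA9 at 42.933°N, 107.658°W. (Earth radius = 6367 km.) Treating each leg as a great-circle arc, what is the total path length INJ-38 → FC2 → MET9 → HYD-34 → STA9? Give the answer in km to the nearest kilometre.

INJ-38→FC2: c = 0.049048 rad, d = 312.29 km
FC2→MET9: c = 0.309446 rad, d = 1970.24 km
MET9→HYD-34: c = 0.069196 rad, d = 440.57 km
HYD-34→STA9: c = 0.153065 rad, d = 974.56 km
Total = 312.29 + 1970.24 + 440.57 + 974.56 = 3697.67 km

3698 km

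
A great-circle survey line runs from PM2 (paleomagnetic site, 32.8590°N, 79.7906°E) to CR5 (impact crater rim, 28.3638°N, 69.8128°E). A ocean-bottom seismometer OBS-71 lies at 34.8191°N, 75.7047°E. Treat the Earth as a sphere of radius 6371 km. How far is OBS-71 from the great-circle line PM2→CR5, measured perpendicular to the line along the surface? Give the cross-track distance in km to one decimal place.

δ₁₃ = central angle PM2→OBS-71 = 0.068393 rad  (haversine)
θ₁₃ = bearing PM2→OBS-71 = 301.135°,  θ₁₂ = bearing PM2→CR5 = 244.982°
dₓₜ = R·arcsin(sin δ₁₃ · sin(θ₁₃ − θ₁₂)) = 6371·arcsin(0.06834·sin(56.153°)) = 361.800 km
|dₓₜ| = 361.800 km

361.8 km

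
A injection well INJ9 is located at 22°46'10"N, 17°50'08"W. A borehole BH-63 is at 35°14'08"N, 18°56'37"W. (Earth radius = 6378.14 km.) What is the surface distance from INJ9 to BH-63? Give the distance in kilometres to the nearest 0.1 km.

1391.9 km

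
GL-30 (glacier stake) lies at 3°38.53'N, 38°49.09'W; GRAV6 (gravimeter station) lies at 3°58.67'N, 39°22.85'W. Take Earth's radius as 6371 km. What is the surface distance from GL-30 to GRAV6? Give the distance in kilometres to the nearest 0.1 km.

72.7 km

GL-30: φ = +3.64217°, λ = -38.81817°
GRAV6: φ = +3.97783°, λ = -39.38083°
Δφ = 0.3357°,  Δλ = -0.5627°
a = sin²(Δφ/2) + cos φ₁ cos φ₂ sin²(Δλ/2) = 0.000033
c = 2·arcsin(√a) = 0.011416 rad = 0.6541°
d = R·c = 6371 × 0.011416 = 72.7 km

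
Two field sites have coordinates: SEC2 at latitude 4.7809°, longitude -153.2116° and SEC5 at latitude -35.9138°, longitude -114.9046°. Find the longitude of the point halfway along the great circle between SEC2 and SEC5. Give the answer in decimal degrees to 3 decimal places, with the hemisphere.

136.113°W

Bx = cos φ₂ cos Δλ = 0.635529,  By = cos φ₂ sin Δλ = 0.502037
φₘ = atan2(sin φ₁ + sin φ₂, √((cos φ₁ + Bx)² + By²)) = -16.42072°
λₘ = λ₁ + atan2(By, cos φ₁ + Bx) = -136.11311°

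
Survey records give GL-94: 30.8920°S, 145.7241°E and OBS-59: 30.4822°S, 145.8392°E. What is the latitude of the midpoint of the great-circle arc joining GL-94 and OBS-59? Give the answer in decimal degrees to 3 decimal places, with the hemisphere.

30.687°S

Bx = cos φ₂ cos Δλ = 0.861785,  By = cos φ₂ sin Δλ = 0.001731
φₘ = atan2(sin φ₁ + sin φ₂, √((cos φ₁ + Bx)² + By²)) = -30.68711°
λₘ = λ₁ + atan2(By, cos φ₁ + Bx) = 145.78177°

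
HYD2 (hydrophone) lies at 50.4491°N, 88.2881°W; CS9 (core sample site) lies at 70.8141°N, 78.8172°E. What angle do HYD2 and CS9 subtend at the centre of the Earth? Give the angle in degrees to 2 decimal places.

58.38°

Δφ = 20.3650°,  Δλ = 167.1053°
a = sin²(Δφ/2) + cos φ₁ cos φ₂ sin²(Δλ/2) = 0.237876
c = 2·arcsin(√a) = 1.018965 rad = 58.3824°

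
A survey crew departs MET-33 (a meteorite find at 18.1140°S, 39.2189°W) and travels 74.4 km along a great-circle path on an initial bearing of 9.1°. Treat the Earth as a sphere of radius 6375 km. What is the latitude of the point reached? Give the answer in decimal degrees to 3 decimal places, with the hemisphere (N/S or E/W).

17.454°S

δ = d/R = 74.4/6375 = 0.011671 rad
φ₂ = arcsin(sin φ₁ cos δ + cos φ₁ sin δ cos θ)
   = arcsin(-0.31091·0.99993 + 0.95044·0.01167·0.98741) = -17.45371°
λ₂ = λ₁ + atan2(sin θ sin δ cos φ₁, cos δ − sin φ₁ sin φ₂) = -39.10804°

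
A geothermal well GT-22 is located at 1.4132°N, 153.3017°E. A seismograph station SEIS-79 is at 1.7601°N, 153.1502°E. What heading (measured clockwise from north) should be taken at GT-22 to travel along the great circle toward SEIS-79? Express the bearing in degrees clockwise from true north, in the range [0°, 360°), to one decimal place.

336.4°

Δλ = -0.1515°
y = sin Δλ · cos φ₂ = -0.002643
x = cos φ₁ sin φ₂ − sin φ₁ cos φ₂ cos Δλ = 0.006055
θ = atan2(y, x) = -23.5820° → 336.4180° (mod 360°)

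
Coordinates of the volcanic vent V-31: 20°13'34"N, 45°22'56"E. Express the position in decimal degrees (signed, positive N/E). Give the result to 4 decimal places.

+20.2261°, +45.3822°

lat: 20.2261° N → +20.2261°
lon: 45.3822° E → +45.3822°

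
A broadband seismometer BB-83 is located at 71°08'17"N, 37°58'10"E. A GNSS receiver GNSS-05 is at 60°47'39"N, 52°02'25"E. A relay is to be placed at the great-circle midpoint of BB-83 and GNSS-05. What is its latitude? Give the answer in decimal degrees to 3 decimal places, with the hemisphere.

66.120°N

BB-83: φ = +71.13806°, λ = +37.96944°
GNSS-05: φ = +60.79417°, λ = +52.04028°
Bx = cos φ₂ cos Δλ = 0.473308,  By = cos φ₂ sin Δλ = 0.118631
φₘ = atan2(sin φ₁ + sin φ₂, √((cos φ₁ + Bx)² + By²)) = 66.12013°
λₘ = λ₁ + atan2(By, cos φ₁ + Bx) = 46.43978°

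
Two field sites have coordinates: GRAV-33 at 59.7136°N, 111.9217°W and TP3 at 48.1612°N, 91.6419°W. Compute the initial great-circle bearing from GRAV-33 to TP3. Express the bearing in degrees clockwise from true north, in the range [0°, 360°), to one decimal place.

Δλ = 20.2798°
y = sin Δλ · cos φ₂ = 0.231198
x = cos φ₁ sin φ₂ − sin φ₁ cos φ₂ cos Δλ = -0.164559
θ = atan2(y, x) = 125.4419° → 125.4419° (mod 360°)

125.4°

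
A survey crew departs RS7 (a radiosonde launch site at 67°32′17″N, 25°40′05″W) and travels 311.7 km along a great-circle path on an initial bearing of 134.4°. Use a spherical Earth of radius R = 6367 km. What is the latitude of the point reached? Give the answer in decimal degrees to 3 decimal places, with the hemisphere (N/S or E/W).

65.498°N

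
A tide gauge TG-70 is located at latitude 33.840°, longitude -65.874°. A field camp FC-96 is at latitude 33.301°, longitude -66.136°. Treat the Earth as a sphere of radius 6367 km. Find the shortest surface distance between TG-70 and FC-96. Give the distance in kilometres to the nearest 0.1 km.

Δφ = -0.5390°,  Δλ = -0.2620°
a = sin²(Δφ/2) + cos φ₁ cos φ₂ sin²(Δλ/2) = 0.000026
c = 2·arcsin(√a) = 0.010150 rad = 0.5815°
d = R·c = 6367 × 0.010150 = 64.6 km

64.6 km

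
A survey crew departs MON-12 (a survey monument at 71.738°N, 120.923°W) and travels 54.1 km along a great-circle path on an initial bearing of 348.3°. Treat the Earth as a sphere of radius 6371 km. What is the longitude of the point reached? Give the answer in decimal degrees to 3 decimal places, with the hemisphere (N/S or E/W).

121.246°W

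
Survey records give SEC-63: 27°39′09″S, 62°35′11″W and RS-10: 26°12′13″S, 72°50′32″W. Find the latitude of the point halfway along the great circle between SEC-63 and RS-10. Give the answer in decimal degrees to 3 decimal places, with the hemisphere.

27.021°S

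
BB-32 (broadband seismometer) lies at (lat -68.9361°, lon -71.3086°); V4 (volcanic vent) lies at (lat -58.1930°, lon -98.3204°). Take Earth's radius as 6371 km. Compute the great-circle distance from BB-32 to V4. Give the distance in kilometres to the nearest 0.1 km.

1766.4 km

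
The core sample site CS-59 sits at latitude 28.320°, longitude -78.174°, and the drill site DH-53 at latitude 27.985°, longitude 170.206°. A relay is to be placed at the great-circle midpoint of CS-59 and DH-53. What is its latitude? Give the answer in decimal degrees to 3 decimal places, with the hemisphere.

Bx = cos φ₂ cos Δλ = -0.325367,  By = cos φ₂ sin Δλ = -0.820945
φₘ = atan2(sin φ₁ + sin φ₂, √((cos φ₁ + Bx)² + By²)) = 43.59998°
λₘ = λ₁ + atan2(By, cos φ₁ + Bx) = -134.11594°

43.600°N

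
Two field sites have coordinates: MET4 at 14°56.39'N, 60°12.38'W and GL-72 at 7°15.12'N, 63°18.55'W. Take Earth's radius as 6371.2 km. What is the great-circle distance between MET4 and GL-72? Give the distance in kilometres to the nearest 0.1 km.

MET4: φ = +14.93983°, λ = -60.20633°
GL-72: φ = +7.25200°, λ = -63.30917°
Δφ = -7.6878°,  Δλ = -3.1028°
a = sin²(Δφ/2) + cos φ₁ cos φ₂ sin²(Δλ/2) = 0.005197
c = 2·arcsin(√a) = 0.144302 rad = 8.2679°
d = R·c = 6371.2 × 0.144302 = 919.4 km

919.4 km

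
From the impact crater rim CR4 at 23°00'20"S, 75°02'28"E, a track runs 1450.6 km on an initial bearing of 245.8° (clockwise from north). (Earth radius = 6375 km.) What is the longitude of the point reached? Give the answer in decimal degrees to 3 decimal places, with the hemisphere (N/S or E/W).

CR4: φ = -23.00556°, λ = +75.04111°
δ = d/R = 1450.6/6375 = 0.227545 rad
φ₂ = arcsin(sin φ₁ cos δ + cos φ₁ sin δ cos θ)
   = arcsin(-0.39082·0.97422 + 0.92047·0.22559·-0.40992) = -27.76620°
λ₂ = λ₁ + atan2(sin θ sin δ cos φ₁, cos δ − sin φ₁ sin φ₂) = 61.59461°

61.595°E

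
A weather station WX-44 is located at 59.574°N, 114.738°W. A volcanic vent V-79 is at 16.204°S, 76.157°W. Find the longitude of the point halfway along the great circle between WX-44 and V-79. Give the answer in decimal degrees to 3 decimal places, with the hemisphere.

89.266°W

Bx = cos φ₂ cos Δλ = 0.750673,  By = cos φ₂ sin Δλ = 0.598847
φₘ = atan2(sin φ₁ + sin φ₂, √((cos φ₁ + Bx)² + By²)) = 22.72633°
λₘ = λ₁ + atan2(By, cos φ₁ + Bx) = -89.26616°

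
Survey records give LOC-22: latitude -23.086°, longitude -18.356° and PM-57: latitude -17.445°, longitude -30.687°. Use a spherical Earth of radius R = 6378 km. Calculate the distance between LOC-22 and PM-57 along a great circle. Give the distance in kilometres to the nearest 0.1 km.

Δφ = 5.6410°,  Δλ = -12.3310°
a = sin²(Δφ/2) + cos φ₁ cos φ₂ sin²(Δλ/2) = 0.012544
c = 2·arcsin(√a) = 0.224475 rad = 12.8615°
d = R·c = 6378 × 0.224475 = 1431.7 km

1431.7 km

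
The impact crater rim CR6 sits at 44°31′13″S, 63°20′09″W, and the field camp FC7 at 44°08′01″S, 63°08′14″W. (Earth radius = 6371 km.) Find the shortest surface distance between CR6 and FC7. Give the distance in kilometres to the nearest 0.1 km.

CR6: φ = -44.52028°, λ = -63.33583°
FC7: φ = -44.13361°, λ = -63.13722°
Δφ = 0.3867°,  Δλ = 0.1986°
a = sin²(Δφ/2) + cos φ₁ cos φ₂ sin²(Δλ/2) = 0.000013
c = 2·arcsin(√a) = 0.007190 rad = 0.4119°
d = R·c = 6371 × 0.007190 = 45.8 km

45.8 km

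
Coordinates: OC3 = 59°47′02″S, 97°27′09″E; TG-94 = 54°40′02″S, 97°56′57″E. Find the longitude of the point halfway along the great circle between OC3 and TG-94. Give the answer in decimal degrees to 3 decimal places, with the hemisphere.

OC3: φ = -59.78389°, λ = +97.45250°
TG-94: φ = -54.66722°, λ = +97.94917°
Bx = cos φ₂ cos Δλ = 0.578303,  By = cos φ₂ sin Δλ = 0.005013
φₘ = atan2(sin φ₁ + sin φ₂, √((cos φ₁ + Bx)² + By²)) = -57.22580°
λₘ = λ₁ + atan2(By, cos φ₁ + Bx) = 97.71807°

97.718°E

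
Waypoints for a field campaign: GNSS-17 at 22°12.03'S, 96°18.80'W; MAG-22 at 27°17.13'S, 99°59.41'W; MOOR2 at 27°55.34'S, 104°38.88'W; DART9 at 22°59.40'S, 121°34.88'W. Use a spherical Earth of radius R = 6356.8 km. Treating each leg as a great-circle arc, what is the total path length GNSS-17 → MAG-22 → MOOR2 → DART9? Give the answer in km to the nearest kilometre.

GNSS-17: φ = -22.20050°, λ = -96.31333°
MAG-22: φ = -27.28550°, λ = -99.99017°
MOOR2: φ = -27.92233°, λ = -104.64800°
DART9: φ = -22.99000°, λ = -121.58133°
GNSS-17→MAG-22: c = 0.106158 rad, d = 674.82 km
MAG-22→MOOR2: c = 0.072888 rad, d = 463.34 km
MOOR2→DART9: c = 0.280087 rad, d = 1780.46 km
Total = 674.82 + 463.34 + 1780.46 = 2918.62 km

2919 km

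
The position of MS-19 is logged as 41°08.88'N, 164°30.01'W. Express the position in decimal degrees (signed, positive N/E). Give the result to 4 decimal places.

lat: 41.1480° N → +41.1480°
lon: 164.5002° W → -164.5002°

+41.1480°, -164.5002°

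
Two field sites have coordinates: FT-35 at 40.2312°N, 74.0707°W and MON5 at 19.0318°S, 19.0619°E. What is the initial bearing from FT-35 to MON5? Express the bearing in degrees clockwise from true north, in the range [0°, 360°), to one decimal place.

Δλ = 93.1326°
y = sin Δλ · cos φ₂ = 0.943925
x = cos φ₁ sin φ₂ − sin φ₁ cos φ₂ cos Δλ = -0.215588
θ = atan2(y, x) = 102.8654° → 102.8654° (mod 360°)

102.9°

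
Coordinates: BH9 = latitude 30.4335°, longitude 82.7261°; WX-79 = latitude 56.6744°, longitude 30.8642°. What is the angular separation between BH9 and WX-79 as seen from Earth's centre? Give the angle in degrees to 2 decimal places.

Δφ = 26.2409°,  Δλ = -51.8619°
a = sin²(Δφ/2) + cos φ₁ cos φ₂ sin²(Δλ/2) = 0.142109
c = 2·arcsin(√a) = 0.773054 rad = 44.2928°

44.29°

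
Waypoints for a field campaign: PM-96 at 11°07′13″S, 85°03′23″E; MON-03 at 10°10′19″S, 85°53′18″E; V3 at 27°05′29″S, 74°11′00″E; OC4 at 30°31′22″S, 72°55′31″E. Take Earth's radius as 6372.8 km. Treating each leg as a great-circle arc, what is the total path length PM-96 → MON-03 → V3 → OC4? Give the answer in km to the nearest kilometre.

2787 km

PM-96: φ = -11.12028°, λ = +85.05639°
MON-03: φ = -10.17194°, λ = +85.88833°
V3: φ = -27.09139°, λ = +74.18333°
OC4: φ = -30.52278°, λ = +72.92528°
PM-96→MON-03: c = 0.021854 rad, d = 139.27 km
MON-03→V3: c = 0.352558 rad, d = 2246.78 km
V3→OC4: c = 0.062902 rad, d = 400.86 km
Total = 139.27 + 2246.78 + 400.86 = 2786.91 km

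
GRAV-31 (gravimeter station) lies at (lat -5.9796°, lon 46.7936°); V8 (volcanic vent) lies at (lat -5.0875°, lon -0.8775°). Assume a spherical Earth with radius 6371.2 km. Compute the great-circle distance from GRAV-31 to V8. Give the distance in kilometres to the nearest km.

Δφ = 0.8921°,  Δλ = -47.6711°
a = sin²(Δφ/2) + cos φ₁ cos φ₂ sin²(Δλ/2) = 0.161839
c = 2·arcsin(√a) = 0.828040 rad = 47.4432°
d = R·c = 6371.2 × 0.828040 = 5275.6 km

5276 km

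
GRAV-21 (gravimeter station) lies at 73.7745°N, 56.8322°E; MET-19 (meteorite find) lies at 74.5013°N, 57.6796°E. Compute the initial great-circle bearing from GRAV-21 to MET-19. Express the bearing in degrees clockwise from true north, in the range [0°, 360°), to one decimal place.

17.3°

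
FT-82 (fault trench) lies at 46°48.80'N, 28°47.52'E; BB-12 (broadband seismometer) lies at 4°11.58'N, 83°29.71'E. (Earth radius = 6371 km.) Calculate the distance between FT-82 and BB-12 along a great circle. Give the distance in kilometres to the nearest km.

FT-82: φ = +46.81333°, λ = +28.79200°
BB-12: φ = +4.19300°, λ = +83.49517°
Δφ = -42.6203°,  Δλ = 54.7032°
a = sin²(Δφ/2) + cos φ₁ cos φ₂ sin²(Δλ/2) = 0.276153
c = 2·arcsin(√a) = 1.106611 rad = 63.4041°
d = R·c = 6371 × 1.106611 = 7050.2 km

7050 km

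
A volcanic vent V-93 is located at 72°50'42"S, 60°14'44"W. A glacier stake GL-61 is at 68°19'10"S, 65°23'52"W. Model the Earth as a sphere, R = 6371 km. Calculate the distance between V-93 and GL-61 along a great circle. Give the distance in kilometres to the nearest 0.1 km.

537.6 km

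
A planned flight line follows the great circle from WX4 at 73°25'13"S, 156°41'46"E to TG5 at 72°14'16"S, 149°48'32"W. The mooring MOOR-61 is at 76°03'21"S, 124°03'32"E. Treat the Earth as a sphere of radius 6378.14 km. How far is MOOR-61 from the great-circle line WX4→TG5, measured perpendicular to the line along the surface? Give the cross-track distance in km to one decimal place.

WX4: φ = -73.42028°, λ = +156.69611°
TG5: φ = -72.23778°, λ = -149.80889°
MOOR-61: φ = -76.05583°, λ = +124.05889°
δ₁₃ = central angle WX4→MOOR-61 = 0.154525 rad  (haversine)
θ₁₃ = bearing WX4→MOOR-61 = 237.608°,  θ₁₂ = bearing WX4→TG5 = 111.746°
dₓₜ = R·arcsin(sin δ₁₃ · sin(θ₁₃ − θ₁₂)) = 6378.14·arcsin(0.15391·sin(125.863°)) = 797.641 km
|dₓₜ| = 797.641 km

797.6 km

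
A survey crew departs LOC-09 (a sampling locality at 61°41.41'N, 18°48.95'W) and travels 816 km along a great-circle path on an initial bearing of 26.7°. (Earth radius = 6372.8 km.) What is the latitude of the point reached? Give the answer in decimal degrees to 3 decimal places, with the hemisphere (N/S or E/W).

LOC-09: φ = +61.69017°, λ = -18.81583°
δ = d/R = 816/6372.8 = 0.128044 rad
φ₂ = arcsin(sin φ₁ cos δ + cos φ₁ sin δ cos θ)
   = arcsin(0.88040·0.99181 + 0.47424·0.12769·0.89337) = 68.01613°
λ₂ = λ₁ + atan2(sin θ sin δ cos φ₁, cos δ − sin φ₁ sin φ₂) = -9.99941°

68.016°N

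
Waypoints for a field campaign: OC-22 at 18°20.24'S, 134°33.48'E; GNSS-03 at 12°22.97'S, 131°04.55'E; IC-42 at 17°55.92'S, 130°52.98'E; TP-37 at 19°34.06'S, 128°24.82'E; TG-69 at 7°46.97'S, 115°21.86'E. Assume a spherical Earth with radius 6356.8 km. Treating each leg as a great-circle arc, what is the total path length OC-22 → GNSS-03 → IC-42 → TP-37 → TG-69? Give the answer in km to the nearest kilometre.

OC-22: φ = -18.33733°, λ = +134.55800°
GNSS-03: φ = -12.38283°, λ = +131.07583°
IC-42: φ = -17.93200°, λ = +130.88300°
TP-37: φ = -19.56767°, λ = +128.41367°
TG-69: φ = -7.78283°, λ = +115.36433°
OC-22→GNSS-03: c = 0.119294 rad, d = 758.33 km
GNSS-03→IC-42: c = 0.096906 rad, d = 616.01 km
IC-42→TP-37: c = 0.049803 rad, d = 316.59 km
TP-37→TG-69: c = 0.301766 rad, d = 1918.27 km
Total = 758.33 + 616.01 + 316.59 + 1918.27 = 3609.19 km

3609 km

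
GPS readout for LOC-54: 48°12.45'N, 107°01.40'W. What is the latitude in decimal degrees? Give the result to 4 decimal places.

48.2075°N

48° + 12.45′/60 = 48 + 0.20750 = 48.2075°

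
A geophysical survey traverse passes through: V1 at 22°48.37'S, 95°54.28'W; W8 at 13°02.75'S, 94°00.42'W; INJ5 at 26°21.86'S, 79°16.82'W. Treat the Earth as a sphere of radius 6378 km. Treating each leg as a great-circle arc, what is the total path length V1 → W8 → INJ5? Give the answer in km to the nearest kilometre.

V1: φ = -22.80617°, λ = -95.90467°
W8: φ = -13.04583°, λ = -94.00700°
INJ5: φ = -26.36433°, λ = -79.28033°
V1→W8: c = 0.173231 rad, d = 1104.87 km
W8→INJ5: c = 0.334938 rad, d = 2136.24 km
Total = 1104.87 + 2136.24 = 3241.10 km

3241 km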